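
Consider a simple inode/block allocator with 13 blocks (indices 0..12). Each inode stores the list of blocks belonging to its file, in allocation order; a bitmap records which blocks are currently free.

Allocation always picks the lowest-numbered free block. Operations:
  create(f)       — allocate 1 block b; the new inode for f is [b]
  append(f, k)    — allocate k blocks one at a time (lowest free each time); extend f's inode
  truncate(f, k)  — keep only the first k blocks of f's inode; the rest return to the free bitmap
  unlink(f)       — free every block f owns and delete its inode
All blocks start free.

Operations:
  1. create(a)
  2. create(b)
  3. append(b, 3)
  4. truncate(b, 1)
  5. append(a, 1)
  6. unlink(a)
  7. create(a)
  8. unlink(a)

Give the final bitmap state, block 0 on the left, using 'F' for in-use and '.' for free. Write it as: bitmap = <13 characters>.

bitmap = .F...........

create(a): bitmap=F............ | a=[0]
create(b): bitmap=FF........... | a=[0] b=[1]
append(b, 3): bitmap=FFFFF........ | a=[0] b=[1, 2, 3, 4]
truncate(b, 1): bitmap=FF........... | a=[0] b=[1]
append(a, 1): bitmap=FFF.......... | a=[0, 2] b=[1]
unlink(a): bitmap=.F........... | b=[1]
create(a): bitmap=FF........... | a=[0] b=[1]
unlink(a): bitmap=.F........... | b=[1]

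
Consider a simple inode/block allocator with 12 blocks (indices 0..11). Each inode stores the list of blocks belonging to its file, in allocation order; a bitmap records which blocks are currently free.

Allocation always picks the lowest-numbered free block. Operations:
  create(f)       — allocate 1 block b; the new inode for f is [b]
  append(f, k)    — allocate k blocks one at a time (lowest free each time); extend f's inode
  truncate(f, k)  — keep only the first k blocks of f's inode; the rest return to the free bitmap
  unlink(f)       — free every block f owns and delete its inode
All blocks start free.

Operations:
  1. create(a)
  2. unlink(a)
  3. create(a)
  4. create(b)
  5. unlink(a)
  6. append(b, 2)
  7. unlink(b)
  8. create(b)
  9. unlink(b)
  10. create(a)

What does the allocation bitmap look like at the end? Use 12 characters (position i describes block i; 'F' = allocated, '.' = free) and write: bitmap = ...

create(a): bitmap=F........... | a=[0]
unlink(a): bitmap=............ | 
create(a): bitmap=F........... | a=[0]
create(b): bitmap=FF.......... | a=[0] b=[1]
unlink(a): bitmap=.F.......... | b=[1]
append(b, 2): bitmap=FFF......... | b=[1, 0, 2]
unlink(b): bitmap=............ | 
create(b): bitmap=F........... | b=[0]
unlink(b): bitmap=............ | 
create(a): bitmap=F........... | a=[0]

bitmap = F...........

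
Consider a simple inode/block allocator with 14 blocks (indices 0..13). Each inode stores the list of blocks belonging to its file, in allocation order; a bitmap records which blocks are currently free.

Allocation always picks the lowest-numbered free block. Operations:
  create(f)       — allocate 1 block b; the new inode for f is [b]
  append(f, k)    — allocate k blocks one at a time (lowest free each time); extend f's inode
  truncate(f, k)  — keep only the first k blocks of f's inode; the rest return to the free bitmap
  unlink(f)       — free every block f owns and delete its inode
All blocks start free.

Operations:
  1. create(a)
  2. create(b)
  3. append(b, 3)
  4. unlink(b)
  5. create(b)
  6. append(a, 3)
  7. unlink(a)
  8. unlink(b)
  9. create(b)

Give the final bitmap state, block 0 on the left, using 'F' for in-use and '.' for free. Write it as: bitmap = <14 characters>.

bitmap = F.............

create(a): bitmap=F............. | a=[0]
create(b): bitmap=FF............ | a=[0] b=[1]
append(b, 3): bitmap=FFFFF......... | a=[0] b=[1, 2, 3, 4]
unlink(b): bitmap=F............. | a=[0]
create(b): bitmap=FF............ | a=[0] b=[1]
append(a, 3): bitmap=FFFFF......... | a=[0, 2, 3, 4] b=[1]
unlink(a): bitmap=.F............ | b=[1]
unlink(b): bitmap=.............. | 
create(b): bitmap=F............. | b=[0]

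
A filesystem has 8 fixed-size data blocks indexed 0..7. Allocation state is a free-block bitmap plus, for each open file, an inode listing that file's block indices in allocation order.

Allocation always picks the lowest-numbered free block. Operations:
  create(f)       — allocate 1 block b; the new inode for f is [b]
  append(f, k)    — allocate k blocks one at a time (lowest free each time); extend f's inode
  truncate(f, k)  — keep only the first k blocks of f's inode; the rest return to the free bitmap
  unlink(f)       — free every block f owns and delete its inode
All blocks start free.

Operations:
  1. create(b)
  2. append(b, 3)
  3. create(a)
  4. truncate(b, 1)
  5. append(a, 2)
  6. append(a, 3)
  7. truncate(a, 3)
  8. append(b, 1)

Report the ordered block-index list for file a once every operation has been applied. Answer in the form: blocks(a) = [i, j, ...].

[1] create(b) — b=0 (map F.......)
[2] append(b, 3) — b=0,1,2,3 (map FFFF....)
[3] create(a) — a=4 b=0,1,2,3 (map FFFFF...)
[4] truncate(b, 1) — a=4 b=0 (map F...F...)
[5] append(a, 2) — a=4,1,2 b=0 (map FFF.F...)
[6] append(a, 3) — a=4,1,2,3,5,6 b=0 (map FFFFFFF.)
[7] truncate(a, 3) — a=4,1,2 b=0 (map FFF.F...)
[8] append(b, 1) — a=4,1,2 b=0,3 (map FFFFF...)

blocks(a) = [4, 1, 2]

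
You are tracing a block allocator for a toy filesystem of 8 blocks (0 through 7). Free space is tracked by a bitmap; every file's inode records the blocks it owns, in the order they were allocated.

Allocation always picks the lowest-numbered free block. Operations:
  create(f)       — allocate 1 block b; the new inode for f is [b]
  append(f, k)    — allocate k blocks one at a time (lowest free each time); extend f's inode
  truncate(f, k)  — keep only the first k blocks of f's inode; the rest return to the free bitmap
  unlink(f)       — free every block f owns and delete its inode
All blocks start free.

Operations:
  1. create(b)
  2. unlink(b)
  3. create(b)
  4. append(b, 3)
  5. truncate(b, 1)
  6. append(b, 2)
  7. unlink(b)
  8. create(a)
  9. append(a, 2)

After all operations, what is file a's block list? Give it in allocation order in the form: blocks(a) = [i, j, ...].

blocks(a) = [0, 1, 2]

  1. create(b)  ⇒  F.......  {b→[0]}
  2. unlink(b)  ⇒  ........  {}
  3. create(b)  ⇒  F.......  {b→[0]}
  4. append(b, 3)  ⇒  FFFF....  {b→[0, 1, 2, 3]}
  5. truncate(b, 1)  ⇒  F.......  {b→[0]}
  6. append(b, 2)  ⇒  FFF.....  {b→[0, 1, 2]}
  7. unlink(b)  ⇒  ........  {}
  8. create(a)  ⇒  F.......  {a→[0]}
  9. append(a, 2)  ⇒  FFF.....  {a→[0, 1, 2]}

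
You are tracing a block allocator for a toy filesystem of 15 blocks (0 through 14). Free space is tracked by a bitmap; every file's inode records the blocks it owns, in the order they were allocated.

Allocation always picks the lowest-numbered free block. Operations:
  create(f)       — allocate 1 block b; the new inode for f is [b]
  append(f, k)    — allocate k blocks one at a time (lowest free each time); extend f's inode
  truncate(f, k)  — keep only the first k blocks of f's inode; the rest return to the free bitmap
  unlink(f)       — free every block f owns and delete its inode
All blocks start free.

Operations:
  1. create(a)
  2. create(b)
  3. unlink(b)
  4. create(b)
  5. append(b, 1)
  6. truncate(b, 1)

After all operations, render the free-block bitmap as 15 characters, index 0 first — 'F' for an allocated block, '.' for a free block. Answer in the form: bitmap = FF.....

bitmap = FF.............

after create(a) → a:[0]  free=[F..............]
after create(b) → a:[0], b:[1]  free=[FF.............]
after unlink(b) → a:[0]  free=[F..............]
after create(b) → a:[0], b:[1]  free=[FF.............]
after append(b, 1) → a:[0], b:[1, 2]  free=[FFF............]
after truncate(b, 1) → a:[0], b:[1]  free=[FF.............]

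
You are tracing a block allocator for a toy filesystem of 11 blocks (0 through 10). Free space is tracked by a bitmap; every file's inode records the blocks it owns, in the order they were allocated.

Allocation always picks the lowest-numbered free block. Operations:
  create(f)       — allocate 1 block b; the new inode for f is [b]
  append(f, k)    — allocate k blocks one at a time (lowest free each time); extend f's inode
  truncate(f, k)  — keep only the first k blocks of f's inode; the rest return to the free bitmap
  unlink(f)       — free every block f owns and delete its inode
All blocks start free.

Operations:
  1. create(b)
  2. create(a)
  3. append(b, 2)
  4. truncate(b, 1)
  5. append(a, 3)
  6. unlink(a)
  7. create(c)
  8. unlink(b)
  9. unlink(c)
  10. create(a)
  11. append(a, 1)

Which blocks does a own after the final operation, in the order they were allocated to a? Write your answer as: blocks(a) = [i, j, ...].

blocks(a) = [0, 1]

[1] create(b) — b=0 (map F..........)
[2] create(a) — a=1 b=0 (map FF.........)
[3] append(b, 2) — a=1 b=0,2,3 (map FFFF.......)
[4] truncate(b, 1) — a=1 b=0 (map FF.........)
[5] append(a, 3) — a=1,2,3,4 b=0 (map FFFFF......)
[6] unlink(a) — b=0 (map F..........)
[7] create(c) — b=0 c=1 (map FF.........)
[8] unlink(b) — c=1 (map .F.........)
[9] unlink(c) —  (map ...........)
[10] create(a) — a=0 (map F..........)
[11] append(a, 1) — a=0,1 (map FF.........)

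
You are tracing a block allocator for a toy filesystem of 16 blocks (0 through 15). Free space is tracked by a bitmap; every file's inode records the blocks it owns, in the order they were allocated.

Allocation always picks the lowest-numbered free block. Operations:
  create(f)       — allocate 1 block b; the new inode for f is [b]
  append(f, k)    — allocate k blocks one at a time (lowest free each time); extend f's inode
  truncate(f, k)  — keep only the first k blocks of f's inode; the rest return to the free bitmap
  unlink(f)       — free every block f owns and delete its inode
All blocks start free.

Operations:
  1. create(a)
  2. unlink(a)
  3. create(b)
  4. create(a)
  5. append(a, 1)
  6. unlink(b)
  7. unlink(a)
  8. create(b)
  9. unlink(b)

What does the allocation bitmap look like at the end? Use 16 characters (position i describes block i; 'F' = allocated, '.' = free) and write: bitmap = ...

create(a): bitmap=F............... | a=[0]
unlink(a): bitmap=................ | 
create(b): bitmap=F............... | b=[0]
create(a): bitmap=FF.............. | a=[1] b=[0]
append(a, 1): bitmap=FFF............. | a=[1, 2] b=[0]
unlink(b): bitmap=.FF............. | a=[1, 2]
unlink(a): bitmap=................ | 
create(b): bitmap=F............... | b=[0]
unlink(b): bitmap=................ | 

bitmap = ................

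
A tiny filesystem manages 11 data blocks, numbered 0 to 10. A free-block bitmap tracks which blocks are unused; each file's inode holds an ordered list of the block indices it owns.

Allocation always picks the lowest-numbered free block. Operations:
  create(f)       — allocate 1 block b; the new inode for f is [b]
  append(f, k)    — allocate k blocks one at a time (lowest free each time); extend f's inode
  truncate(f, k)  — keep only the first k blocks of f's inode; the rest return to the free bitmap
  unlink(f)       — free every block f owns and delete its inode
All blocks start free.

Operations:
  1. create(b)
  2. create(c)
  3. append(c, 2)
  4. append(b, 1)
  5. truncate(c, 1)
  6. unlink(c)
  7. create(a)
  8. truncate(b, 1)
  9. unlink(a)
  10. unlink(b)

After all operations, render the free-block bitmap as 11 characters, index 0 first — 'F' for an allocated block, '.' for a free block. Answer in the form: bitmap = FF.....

bitmap = ...........

[1] create(b) — b=0 (map F..........)
[2] create(c) — b=0 c=1 (map FF.........)
[3] append(c, 2) — b=0 c=1,2,3 (map FFFF.......)
[4] append(b, 1) — b=0,4 c=1,2,3 (map FFFFF......)
[5] truncate(c, 1) — b=0,4 c=1 (map FF..F......)
[6] unlink(c) — b=0,4 (map F...F......)
[7] create(a) — a=1 b=0,4 (map FF..F......)
[8] truncate(b, 1) — a=1 b=0 (map FF.........)
[9] unlink(a) — b=0 (map F..........)
[10] unlink(b) —  (map ...........)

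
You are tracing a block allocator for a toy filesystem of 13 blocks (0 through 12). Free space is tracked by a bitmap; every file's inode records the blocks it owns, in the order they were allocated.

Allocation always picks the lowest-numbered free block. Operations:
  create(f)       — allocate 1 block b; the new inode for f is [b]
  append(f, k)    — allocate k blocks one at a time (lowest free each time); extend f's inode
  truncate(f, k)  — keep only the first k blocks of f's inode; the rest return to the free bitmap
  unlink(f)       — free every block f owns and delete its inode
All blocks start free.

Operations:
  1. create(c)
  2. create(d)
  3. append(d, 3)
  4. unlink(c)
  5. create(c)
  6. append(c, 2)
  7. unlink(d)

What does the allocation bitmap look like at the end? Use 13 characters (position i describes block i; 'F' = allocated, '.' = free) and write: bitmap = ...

bitmap = F....FF......

  1. create(c)  ⇒  F............  {c→[0]}
  2. create(d)  ⇒  FF...........  {c→[0]; d→[1]}
  3. append(d, 3)  ⇒  FFFFF........  {c→[0]; d→[1, 2, 3, 4]}
  4. unlink(c)  ⇒  .FFFF........  {d→[1, 2, 3, 4]}
  5. create(c)  ⇒  FFFFF........  {c→[0]; d→[1, 2, 3, 4]}
  6. append(c, 2)  ⇒  FFFFFFF......  {c→[0, 5, 6]; d→[1, 2, 3, 4]}
  7. unlink(d)  ⇒  F....FF......  {c→[0, 5, 6]}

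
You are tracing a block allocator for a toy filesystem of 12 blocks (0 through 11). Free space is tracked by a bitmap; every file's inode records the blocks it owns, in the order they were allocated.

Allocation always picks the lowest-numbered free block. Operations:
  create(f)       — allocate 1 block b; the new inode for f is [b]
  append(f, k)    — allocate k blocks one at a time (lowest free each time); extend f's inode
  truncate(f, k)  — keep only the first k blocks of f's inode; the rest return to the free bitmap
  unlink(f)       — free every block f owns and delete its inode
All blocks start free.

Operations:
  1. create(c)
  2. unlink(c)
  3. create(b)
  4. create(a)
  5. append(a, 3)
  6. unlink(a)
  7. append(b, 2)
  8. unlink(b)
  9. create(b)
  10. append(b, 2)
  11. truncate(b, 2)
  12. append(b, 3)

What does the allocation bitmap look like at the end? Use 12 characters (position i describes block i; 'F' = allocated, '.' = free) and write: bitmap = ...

create(c): bitmap=F........... | c=[0]
unlink(c): bitmap=............ | 
create(b): bitmap=F........... | b=[0]
create(a): bitmap=FF.......... | a=[1] b=[0]
append(a, 3): bitmap=FFFFF....... | a=[1, 2, 3, 4] b=[0]
unlink(a): bitmap=F........... | b=[0]
append(b, 2): bitmap=FFF......... | b=[0, 1, 2]
unlink(b): bitmap=............ | 
create(b): bitmap=F........... | b=[0]
append(b, 2): bitmap=FFF......... | b=[0, 1, 2]
truncate(b, 2): bitmap=FF.......... | b=[0, 1]
append(b, 3): bitmap=FFFFF....... | b=[0, 1, 2, 3, 4]

bitmap = FFFFF.......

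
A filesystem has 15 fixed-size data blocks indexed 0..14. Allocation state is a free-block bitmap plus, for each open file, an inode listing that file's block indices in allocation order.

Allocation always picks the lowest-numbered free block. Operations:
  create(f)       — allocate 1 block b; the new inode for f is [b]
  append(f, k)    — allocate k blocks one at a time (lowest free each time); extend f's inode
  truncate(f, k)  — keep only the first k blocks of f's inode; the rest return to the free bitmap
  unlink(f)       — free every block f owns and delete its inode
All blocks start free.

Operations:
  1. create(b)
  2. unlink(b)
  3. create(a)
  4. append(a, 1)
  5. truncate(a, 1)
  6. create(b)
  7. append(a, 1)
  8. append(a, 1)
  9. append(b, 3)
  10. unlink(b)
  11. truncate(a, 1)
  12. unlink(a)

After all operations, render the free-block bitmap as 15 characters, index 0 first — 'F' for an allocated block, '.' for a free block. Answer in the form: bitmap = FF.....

bitmap = ...............

[1] create(b) — b=0 (map F..............)
[2] unlink(b) —  (map ...............)
[3] create(a) — a=0 (map F..............)
[4] append(a, 1) — a=0,1 (map FF.............)
[5] truncate(a, 1) — a=0 (map F..............)
[6] create(b) — a=0 b=1 (map FF.............)
[7] append(a, 1) — a=0,2 b=1 (map FFF............)
[8] append(a, 1) — a=0,2,3 b=1 (map FFFF...........)
[9] append(b, 3) — a=0,2,3 b=1,4,5,6 (map FFFFFFF........)
[10] unlink(b) — a=0,2,3 (map F.FF...........)
[11] truncate(a, 1) — a=0 (map F..............)
[12] unlink(a) —  (map ...............)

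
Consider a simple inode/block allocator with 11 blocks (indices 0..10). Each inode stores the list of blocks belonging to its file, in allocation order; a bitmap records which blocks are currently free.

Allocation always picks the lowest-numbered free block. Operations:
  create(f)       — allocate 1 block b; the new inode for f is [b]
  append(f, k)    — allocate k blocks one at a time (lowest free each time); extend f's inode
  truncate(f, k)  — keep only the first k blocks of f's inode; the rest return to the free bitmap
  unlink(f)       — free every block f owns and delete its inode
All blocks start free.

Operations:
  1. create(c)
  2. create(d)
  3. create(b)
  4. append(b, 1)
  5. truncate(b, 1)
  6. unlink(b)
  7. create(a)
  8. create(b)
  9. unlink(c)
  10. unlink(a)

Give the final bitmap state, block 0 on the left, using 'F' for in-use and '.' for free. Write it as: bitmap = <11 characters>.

bitmap = .F.F.......

[1] create(c) — c=0 (map F..........)
[2] create(d) — c=0 d=1 (map FF.........)
[3] create(b) — b=2 c=0 d=1 (map FFF........)
[4] append(b, 1) — b=2,3 c=0 d=1 (map FFFF.......)
[5] truncate(b, 1) — b=2 c=0 d=1 (map FFF........)
[6] unlink(b) — c=0 d=1 (map FF.........)
[7] create(a) — a=2 c=0 d=1 (map FFF........)
[8] create(b) — a=2 b=3 c=0 d=1 (map FFFF.......)
[9] unlink(c) — a=2 b=3 d=1 (map .FFF.......)
[10] unlink(a) — b=3 d=1 (map .F.F.......)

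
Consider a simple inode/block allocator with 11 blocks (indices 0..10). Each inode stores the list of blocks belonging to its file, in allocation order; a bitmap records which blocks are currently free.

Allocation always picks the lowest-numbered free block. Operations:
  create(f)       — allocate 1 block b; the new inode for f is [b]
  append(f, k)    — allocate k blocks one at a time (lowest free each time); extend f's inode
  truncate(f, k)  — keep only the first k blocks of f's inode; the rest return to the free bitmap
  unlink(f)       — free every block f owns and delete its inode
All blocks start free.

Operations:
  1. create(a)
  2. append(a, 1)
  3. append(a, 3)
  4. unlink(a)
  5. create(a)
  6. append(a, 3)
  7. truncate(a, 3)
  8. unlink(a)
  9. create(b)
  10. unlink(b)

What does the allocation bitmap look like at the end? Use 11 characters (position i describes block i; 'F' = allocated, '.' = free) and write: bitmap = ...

bitmap = ...........

create(a): bitmap=F.......... | a=[0]
append(a, 1): bitmap=FF......... | a=[0, 1]
append(a, 3): bitmap=FFFFF...... | a=[0, 1, 2, 3, 4]
unlink(a): bitmap=........... | 
create(a): bitmap=F.......... | a=[0]
append(a, 3): bitmap=FFFF....... | a=[0, 1, 2, 3]
truncate(a, 3): bitmap=FFF........ | a=[0, 1, 2]
unlink(a): bitmap=........... | 
create(b): bitmap=F.......... | b=[0]
unlink(b): bitmap=........... | 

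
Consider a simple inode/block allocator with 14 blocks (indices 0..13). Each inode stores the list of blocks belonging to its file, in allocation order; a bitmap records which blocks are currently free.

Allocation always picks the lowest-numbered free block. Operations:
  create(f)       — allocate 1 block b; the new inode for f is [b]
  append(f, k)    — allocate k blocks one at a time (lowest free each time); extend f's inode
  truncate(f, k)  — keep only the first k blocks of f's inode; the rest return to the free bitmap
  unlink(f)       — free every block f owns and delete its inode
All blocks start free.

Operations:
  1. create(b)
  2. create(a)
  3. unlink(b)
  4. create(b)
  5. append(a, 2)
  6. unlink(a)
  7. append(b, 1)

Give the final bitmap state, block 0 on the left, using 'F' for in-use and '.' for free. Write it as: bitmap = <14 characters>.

bitmap = FF............

  1. create(b)  ⇒  F.............  {b→[0]}
  2. create(a)  ⇒  FF............  {a→[1]; b→[0]}
  3. unlink(b)  ⇒  .F............  {a→[1]}
  4. create(b)  ⇒  FF............  {a→[1]; b→[0]}
  5. append(a, 2)  ⇒  FFFF..........  {a→[1, 2, 3]; b→[0]}
  6. unlink(a)  ⇒  F.............  {b→[0]}
  7. append(b, 1)  ⇒  FF............  {b→[0, 1]}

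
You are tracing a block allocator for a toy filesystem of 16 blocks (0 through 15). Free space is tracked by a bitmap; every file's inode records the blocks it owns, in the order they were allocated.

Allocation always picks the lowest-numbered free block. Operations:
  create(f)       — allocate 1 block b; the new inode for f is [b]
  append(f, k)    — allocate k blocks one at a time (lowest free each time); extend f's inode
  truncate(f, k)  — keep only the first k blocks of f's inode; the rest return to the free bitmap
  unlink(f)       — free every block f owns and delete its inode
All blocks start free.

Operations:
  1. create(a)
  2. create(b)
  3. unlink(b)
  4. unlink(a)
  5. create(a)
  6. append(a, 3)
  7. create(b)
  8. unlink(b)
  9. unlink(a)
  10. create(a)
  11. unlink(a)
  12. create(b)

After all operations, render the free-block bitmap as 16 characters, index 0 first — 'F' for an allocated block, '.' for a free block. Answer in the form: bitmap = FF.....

after create(a) → a:[0]  free=[F...............]
after create(b) → a:[0], b:[1]  free=[FF..............]
after unlink(b) → a:[0]  free=[F...............]
after unlink(a) →   free=[................]
after create(a) → a:[0]  free=[F...............]
after append(a, 3) → a:[0, 1, 2, 3]  free=[FFFF............]
after create(b) → a:[0, 1, 2, 3], b:[4]  free=[FFFFF...........]
after unlink(b) → a:[0, 1, 2, 3]  free=[FFFF............]
after unlink(a) →   free=[................]
after create(a) → a:[0]  free=[F...............]
after unlink(a) →   free=[................]
after create(b) → b:[0]  free=[F...............]

bitmap = F...............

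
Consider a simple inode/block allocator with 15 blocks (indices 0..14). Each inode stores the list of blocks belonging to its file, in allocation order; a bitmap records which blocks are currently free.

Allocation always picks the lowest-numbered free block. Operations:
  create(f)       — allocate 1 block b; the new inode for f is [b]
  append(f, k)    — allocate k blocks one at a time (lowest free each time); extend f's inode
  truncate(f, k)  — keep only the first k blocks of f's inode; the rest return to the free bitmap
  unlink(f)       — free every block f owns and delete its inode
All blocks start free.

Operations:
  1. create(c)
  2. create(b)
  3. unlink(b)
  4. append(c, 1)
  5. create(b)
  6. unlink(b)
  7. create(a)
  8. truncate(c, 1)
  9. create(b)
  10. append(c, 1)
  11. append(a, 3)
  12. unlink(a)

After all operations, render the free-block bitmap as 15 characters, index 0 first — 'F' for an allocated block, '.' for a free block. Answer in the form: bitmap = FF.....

[1] create(c) — c=0 (map F..............)
[2] create(b) — b=1 c=0 (map FF.............)
[3] unlink(b) — c=0 (map F..............)
[4] append(c, 1) — c=0,1 (map FF.............)
[5] create(b) — b=2 c=0,1 (map FFF............)
[6] unlink(b) — c=0,1 (map FF.............)
[7] create(a) — a=2 c=0,1 (map FFF............)
[8] truncate(c, 1) — a=2 c=0 (map F.F............)
[9] create(b) — a=2 b=1 c=0 (map FFF............)
[10] append(c, 1) — a=2 b=1 c=0,3 (map FFFF...........)
[11] append(a, 3) — a=2,4,5,6 b=1 c=0,3 (map FFFFFFF........)
[12] unlink(a) — b=1 c=0,3 (map FF.F...........)

bitmap = FF.F...........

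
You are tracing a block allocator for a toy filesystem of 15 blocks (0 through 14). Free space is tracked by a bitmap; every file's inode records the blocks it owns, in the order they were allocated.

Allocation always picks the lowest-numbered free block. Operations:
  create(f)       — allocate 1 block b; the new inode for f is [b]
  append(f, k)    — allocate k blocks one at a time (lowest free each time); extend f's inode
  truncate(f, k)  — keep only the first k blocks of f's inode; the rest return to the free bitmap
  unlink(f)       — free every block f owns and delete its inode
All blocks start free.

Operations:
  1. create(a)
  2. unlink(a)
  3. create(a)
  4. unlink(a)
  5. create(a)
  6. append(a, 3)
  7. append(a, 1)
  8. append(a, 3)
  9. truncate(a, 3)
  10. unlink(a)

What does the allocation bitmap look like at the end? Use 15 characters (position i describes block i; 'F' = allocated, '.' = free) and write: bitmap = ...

[1] create(a) — a=0 (map F..............)
[2] unlink(a) —  (map ...............)
[3] create(a) — a=0 (map F..............)
[4] unlink(a) —  (map ...............)
[5] create(a) — a=0 (map F..............)
[6] append(a, 3) — a=0,1,2,3 (map FFFF...........)
[7] append(a, 1) — a=0,1,2,3,4 (map FFFFF..........)
[8] append(a, 3) — a=0,1,2,3,4,5,6,7 (map FFFFFFFF.......)
[9] truncate(a, 3) — a=0,1,2 (map FFF............)
[10] unlink(a) —  (map ...............)

bitmap = ...............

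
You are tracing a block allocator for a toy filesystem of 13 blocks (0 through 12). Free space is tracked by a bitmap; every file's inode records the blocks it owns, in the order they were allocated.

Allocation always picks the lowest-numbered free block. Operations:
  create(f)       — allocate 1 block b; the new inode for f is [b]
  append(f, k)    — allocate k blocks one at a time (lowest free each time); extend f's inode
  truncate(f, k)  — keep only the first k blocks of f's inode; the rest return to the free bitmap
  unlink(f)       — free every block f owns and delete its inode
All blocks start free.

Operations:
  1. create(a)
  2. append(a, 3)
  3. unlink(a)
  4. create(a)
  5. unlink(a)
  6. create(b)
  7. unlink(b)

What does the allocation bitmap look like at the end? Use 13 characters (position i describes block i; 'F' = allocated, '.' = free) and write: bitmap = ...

bitmap = .............

after create(a) → a:[0]  free=[F............]
after append(a, 3) → a:[0, 1, 2, 3]  free=[FFFF.........]
after unlink(a) →   free=[.............]
after create(a) → a:[0]  free=[F............]
after unlink(a) →   free=[.............]
after create(b) → b:[0]  free=[F............]
after unlink(b) →   free=[.............]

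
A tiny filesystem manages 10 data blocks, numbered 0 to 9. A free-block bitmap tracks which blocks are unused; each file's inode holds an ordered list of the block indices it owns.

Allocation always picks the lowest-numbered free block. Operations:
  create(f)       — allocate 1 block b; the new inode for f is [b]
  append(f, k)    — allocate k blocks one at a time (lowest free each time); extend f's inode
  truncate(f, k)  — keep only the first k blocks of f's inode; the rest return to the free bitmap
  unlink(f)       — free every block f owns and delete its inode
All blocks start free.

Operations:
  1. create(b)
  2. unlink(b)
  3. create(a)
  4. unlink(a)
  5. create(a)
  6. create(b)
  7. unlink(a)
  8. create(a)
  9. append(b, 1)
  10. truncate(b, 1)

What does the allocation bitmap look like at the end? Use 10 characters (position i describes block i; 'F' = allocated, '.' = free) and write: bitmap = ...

bitmap = FF........

[1] create(b) — b=0 (map F.........)
[2] unlink(b) —  (map ..........)
[3] create(a) — a=0 (map F.........)
[4] unlink(a) —  (map ..........)
[5] create(a) — a=0 (map F.........)
[6] create(b) — a=0 b=1 (map FF........)
[7] unlink(a) — b=1 (map .F........)
[8] create(a) — a=0 b=1 (map FF........)
[9] append(b, 1) — a=0 b=1,2 (map FFF.......)
[10] truncate(b, 1) — a=0 b=1 (map FF........)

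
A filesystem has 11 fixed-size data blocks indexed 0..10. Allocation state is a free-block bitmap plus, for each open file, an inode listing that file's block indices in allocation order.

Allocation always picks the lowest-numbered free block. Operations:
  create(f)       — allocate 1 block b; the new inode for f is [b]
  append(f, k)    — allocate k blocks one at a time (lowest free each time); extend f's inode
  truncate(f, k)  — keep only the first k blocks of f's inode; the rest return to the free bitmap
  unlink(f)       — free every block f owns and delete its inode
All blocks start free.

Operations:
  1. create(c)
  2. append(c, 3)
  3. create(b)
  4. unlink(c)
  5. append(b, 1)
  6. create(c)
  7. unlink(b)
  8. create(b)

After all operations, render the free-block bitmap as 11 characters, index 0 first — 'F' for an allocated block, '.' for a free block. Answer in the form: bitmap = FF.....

after create(c) → c:[0]  free=[F..........]
after append(c, 3) → c:[0, 1, 2, 3]  free=[FFFF.......]
after create(b) → b:[4], c:[0, 1, 2, 3]  free=[FFFFF......]
after unlink(c) → b:[4]  free=[....F......]
after append(b, 1) → b:[4, 0]  free=[F...F......]
after create(c) → b:[4, 0], c:[1]  free=[FF..F......]
after unlink(b) → c:[1]  free=[.F.........]
after create(b) → b:[0], c:[1]  free=[FF.........]

bitmap = FF.........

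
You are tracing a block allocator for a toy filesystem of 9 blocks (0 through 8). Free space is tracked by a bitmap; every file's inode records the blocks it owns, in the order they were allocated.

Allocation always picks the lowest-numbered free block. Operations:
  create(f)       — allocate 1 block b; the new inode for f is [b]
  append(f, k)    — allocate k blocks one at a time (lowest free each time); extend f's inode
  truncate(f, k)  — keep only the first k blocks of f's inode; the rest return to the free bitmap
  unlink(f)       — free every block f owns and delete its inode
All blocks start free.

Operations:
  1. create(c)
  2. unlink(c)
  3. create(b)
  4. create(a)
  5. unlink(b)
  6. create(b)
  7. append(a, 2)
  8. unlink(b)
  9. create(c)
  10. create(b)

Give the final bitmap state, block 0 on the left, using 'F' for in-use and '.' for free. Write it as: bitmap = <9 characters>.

after create(c) → c:[0]  free=[F........]
after unlink(c) →   free=[.........]
after create(b) → b:[0]  free=[F........]
after create(a) → a:[1], b:[0]  free=[FF.......]
after unlink(b) → a:[1]  free=[.F.......]
after create(b) → a:[1], b:[0]  free=[FF.......]
after append(a, 2) → a:[1, 2, 3], b:[0]  free=[FFFF.....]
after unlink(b) → a:[1, 2, 3]  free=[.FFF.....]
after create(c) → a:[1, 2, 3], c:[0]  free=[FFFF.....]
after create(b) → a:[1, 2, 3], b:[4], c:[0]  free=[FFFFF....]

bitmap = FFFFF....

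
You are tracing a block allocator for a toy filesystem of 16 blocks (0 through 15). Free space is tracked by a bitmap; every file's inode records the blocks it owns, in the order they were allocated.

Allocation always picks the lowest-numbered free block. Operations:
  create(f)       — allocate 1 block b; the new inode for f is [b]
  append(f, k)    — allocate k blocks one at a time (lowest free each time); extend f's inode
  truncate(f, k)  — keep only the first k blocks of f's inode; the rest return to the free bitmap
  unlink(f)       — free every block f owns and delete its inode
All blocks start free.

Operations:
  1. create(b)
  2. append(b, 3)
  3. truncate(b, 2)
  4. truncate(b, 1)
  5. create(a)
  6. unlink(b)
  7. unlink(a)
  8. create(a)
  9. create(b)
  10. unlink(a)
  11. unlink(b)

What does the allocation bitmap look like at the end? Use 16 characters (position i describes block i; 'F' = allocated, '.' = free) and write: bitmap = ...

after create(b) → b:[0]  free=[F...............]
after append(b, 3) → b:[0, 1, 2, 3]  free=[FFFF............]
after truncate(b, 2) → b:[0, 1]  free=[FF..............]
after truncate(b, 1) → b:[0]  free=[F...............]
after create(a) → a:[1], b:[0]  free=[FF..............]
after unlink(b) → a:[1]  free=[.F..............]
after unlink(a) →   free=[................]
after create(a) → a:[0]  free=[F...............]
after create(b) → a:[0], b:[1]  free=[FF..............]
after unlink(a) → b:[1]  free=[.F..............]
after unlink(b) →   free=[................]

bitmap = ................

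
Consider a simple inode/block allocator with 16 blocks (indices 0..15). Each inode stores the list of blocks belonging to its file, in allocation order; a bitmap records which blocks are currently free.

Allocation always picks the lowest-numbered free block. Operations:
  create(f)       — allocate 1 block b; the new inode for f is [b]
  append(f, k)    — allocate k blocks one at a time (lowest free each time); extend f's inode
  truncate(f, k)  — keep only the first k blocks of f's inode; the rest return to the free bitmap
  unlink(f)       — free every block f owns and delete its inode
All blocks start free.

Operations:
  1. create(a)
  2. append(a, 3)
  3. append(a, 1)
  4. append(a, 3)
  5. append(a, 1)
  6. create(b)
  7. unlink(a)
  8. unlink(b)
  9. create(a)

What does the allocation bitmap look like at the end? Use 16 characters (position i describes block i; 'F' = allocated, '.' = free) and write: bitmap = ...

bitmap = F...............

[1] create(a) — a=0 (map F...............)
[2] append(a, 3) — a=0,1,2,3 (map FFFF............)
[3] append(a, 1) — a=0,1,2,3,4 (map FFFFF...........)
[4] append(a, 3) — a=0,1,2,3,4,5,6,7 (map FFFFFFFF........)
[5] append(a, 1) — a=0,1,2,3,4,5,6,7,8 (map FFFFFFFFF.......)
[6] create(b) — a=0,1,2,3,4,5,6,7,8 b=9 (map FFFFFFFFFF......)
[7] unlink(a) — b=9 (map .........F......)
[8] unlink(b) —  (map ................)
[9] create(a) — a=0 (map F...............)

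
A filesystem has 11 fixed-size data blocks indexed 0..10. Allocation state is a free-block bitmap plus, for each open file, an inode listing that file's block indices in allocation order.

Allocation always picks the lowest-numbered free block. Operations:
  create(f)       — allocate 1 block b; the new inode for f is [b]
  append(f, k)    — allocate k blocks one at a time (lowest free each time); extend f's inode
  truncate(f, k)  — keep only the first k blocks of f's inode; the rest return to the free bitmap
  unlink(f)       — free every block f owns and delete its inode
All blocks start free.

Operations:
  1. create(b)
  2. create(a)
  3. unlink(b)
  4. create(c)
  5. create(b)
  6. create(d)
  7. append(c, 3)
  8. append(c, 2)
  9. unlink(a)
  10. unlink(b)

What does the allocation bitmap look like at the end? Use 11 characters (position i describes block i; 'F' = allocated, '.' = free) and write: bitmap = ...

bitmap = F..FFFFFF..

[1] create(b) — b=0 (map F..........)
[2] create(a) — a=1 b=0 (map FF.........)
[3] unlink(b) — a=1 (map .F.........)
[4] create(c) — a=1 c=0 (map FF.........)
[5] create(b) — a=1 b=2 c=0 (map FFF........)
[6] create(d) — a=1 b=2 c=0 d=3 (map FFFF.......)
[7] append(c, 3) — a=1 b=2 c=0,4,5,6 d=3 (map FFFFFFF....)
[8] append(c, 2) — a=1 b=2 c=0,4,5,6,7,8 d=3 (map FFFFFFFFF..)
[9] unlink(a) — b=2 c=0,4,5,6,7,8 d=3 (map F.FFFFFFF..)
[10] unlink(b) — c=0,4,5,6,7,8 d=3 (map F..FFFFFF..)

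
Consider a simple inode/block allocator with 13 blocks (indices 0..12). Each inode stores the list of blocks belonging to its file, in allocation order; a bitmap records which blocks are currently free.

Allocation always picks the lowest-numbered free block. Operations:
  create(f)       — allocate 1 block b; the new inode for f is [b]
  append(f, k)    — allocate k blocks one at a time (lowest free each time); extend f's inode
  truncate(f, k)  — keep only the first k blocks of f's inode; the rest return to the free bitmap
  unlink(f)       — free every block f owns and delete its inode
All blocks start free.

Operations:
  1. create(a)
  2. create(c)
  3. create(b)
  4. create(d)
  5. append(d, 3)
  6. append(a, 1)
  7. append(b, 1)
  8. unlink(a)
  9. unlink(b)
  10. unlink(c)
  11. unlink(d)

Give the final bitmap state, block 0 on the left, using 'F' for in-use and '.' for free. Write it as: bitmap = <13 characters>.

bitmap = .............

after create(a) → a:[0]  free=[F............]
after create(c) → a:[0], c:[1]  free=[FF...........]
after create(b) → a:[0], b:[2], c:[1]  free=[FFF..........]
after create(d) → a:[0], b:[2], c:[1], d:[3]  free=[FFFF.........]
after append(d, 3) → a:[0], b:[2], c:[1], d:[3, 4, 5, 6]  free=[FFFFFFF......]
after append(a, 1) → a:[0, 7], b:[2], c:[1], d:[3, 4, 5, 6]  free=[FFFFFFFF.....]
after append(b, 1) → a:[0, 7], b:[2, 8], c:[1], d:[3, 4, 5, 6]  free=[FFFFFFFFF....]
after unlink(a) → b:[2, 8], c:[1], d:[3, 4, 5, 6]  free=[.FFFFFF.F....]
after unlink(b) → c:[1], d:[3, 4, 5, 6]  free=[.F.FFFF......]
after unlink(c) → d:[3, 4, 5, 6]  free=[...FFFF......]
after unlink(d) →   free=[.............]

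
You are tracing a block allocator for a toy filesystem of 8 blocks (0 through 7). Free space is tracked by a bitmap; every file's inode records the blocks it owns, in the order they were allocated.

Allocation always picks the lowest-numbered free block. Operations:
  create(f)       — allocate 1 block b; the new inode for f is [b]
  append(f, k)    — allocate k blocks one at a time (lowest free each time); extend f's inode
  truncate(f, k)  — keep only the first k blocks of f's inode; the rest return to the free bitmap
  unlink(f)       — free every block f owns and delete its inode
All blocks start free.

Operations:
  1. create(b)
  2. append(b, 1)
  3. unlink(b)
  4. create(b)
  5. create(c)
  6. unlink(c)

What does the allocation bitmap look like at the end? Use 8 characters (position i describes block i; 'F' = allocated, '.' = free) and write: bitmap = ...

bitmap = F.......

create(b): bitmap=F....... | b=[0]
append(b, 1): bitmap=FF...... | b=[0, 1]
unlink(b): bitmap=........ | 
create(b): bitmap=F....... | b=[0]
create(c): bitmap=FF...... | b=[0] c=[1]
unlink(c): bitmap=F....... | b=[0]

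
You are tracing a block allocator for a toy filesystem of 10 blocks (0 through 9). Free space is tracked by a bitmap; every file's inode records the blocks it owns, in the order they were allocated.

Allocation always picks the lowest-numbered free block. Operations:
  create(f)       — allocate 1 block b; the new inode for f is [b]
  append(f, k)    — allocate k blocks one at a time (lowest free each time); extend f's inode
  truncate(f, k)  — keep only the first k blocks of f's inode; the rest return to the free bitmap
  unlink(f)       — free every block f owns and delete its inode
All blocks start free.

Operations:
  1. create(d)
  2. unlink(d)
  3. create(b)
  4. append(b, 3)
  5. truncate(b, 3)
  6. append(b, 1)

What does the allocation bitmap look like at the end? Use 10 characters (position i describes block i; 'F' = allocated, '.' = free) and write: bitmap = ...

bitmap = FFFF......

[1] create(d) — d=0 (map F.........)
[2] unlink(d) —  (map ..........)
[3] create(b) — b=0 (map F.........)
[4] append(b, 3) — b=0,1,2,3 (map FFFF......)
[5] truncate(b, 3) — b=0,1,2 (map FFF.......)
[6] append(b, 1) — b=0,1,2,3 (map FFFF......)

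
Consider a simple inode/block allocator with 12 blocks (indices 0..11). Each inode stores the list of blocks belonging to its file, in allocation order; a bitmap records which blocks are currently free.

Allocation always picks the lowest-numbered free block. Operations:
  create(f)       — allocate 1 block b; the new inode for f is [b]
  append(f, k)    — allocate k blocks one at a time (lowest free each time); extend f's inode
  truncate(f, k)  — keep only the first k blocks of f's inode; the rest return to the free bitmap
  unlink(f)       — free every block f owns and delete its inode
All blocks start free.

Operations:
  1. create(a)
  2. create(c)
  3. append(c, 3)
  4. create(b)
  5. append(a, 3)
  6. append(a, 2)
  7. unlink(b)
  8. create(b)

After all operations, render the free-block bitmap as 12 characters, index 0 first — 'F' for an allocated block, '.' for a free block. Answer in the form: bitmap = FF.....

create(a): bitmap=F........... | a=[0]
create(c): bitmap=FF.......... | a=[0] c=[1]
append(c, 3): bitmap=FFFFF....... | a=[0] c=[1, 2, 3, 4]
create(b): bitmap=FFFFFF...... | a=[0] b=[5] c=[1, 2, 3, 4]
append(a, 3): bitmap=FFFFFFFFF... | a=[0, 6, 7, 8] b=[5] c=[1, 2, 3, 4]
append(a, 2): bitmap=FFFFFFFFFFF. | a=[0, 6, 7, 8, 9, 10] b=[5] c=[1, 2, 3, 4]
unlink(b): bitmap=FFFFF.FFFFF. | a=[0, 6, 7, 8, 9, 10] c=[1, 2, 3, 4]
create(b): bitmap=FFFFFFFFFFF. | a=[0, 6, 7, 8, 9, 10] b=[5] c=[1, 2, 3, 4]

bitmap = FFFFFFFFFFF.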